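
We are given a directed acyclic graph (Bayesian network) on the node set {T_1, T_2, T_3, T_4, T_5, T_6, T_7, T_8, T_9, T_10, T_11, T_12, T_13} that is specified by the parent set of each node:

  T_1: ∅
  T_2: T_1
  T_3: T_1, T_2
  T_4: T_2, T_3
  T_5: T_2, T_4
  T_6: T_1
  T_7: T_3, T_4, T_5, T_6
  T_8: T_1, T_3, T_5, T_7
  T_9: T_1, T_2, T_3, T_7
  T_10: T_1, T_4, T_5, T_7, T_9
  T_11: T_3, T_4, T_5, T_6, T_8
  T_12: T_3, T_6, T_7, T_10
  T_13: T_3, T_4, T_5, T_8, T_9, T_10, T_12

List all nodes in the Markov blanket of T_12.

Children of T_12: T_13.
Pa(T_12) = {T_3, T_6, T_7, T_10}.
Other parents of T_12's children:
  T_13 also has parents T_3, T_4, T_5, T_8, T_9, T_10.
MB(T_12) = {T_3, T_4, T_5, T_6, T_7, T_8, T_9, T_10, T_13}.

{T_3, T_4, T_5, T_6, T_7, T_8, T_9, T_10, T_13}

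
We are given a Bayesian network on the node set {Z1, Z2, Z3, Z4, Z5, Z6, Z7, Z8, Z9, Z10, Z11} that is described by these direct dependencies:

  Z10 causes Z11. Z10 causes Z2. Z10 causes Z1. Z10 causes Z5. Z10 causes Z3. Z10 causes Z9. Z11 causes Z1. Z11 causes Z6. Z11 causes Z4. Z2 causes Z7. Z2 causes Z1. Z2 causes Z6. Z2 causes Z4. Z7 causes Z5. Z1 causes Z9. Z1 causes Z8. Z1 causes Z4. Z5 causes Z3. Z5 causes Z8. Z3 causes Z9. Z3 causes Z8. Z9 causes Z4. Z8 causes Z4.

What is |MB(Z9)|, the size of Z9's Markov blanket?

7

Z9 has parents Z1, Z3, Z10.
Z9's children: Z4.
Other parents of Z9's children:
  Z4 also has parents Z1, Z2, Z8, Z11.
MB(Z9) = {Z1, Z2, Z3, Z4, Z8, Z10, Z11}, which has 7 nodes.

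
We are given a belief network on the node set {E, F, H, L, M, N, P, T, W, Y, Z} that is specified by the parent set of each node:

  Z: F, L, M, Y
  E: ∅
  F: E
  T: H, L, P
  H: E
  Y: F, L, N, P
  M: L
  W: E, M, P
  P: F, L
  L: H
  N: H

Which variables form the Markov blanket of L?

{F, H, M, N, P, T, Y, Z}

By definition, MB(L) is built from L's parents, L's children, and the co-parents of L.
L has parent H.
Ch(L) = {M, P, T, Y, Z}.
For each child, the remaining parents (spouses of L):
  M: no additional parents.
  P's other parent is F.
  T's other parents are H, P.
  Y's other parents are F, N, P.
  Z's other parents are F, M, Y.
So the Markov blanket of L is {F, H, M, N, P, T, Y, Z}.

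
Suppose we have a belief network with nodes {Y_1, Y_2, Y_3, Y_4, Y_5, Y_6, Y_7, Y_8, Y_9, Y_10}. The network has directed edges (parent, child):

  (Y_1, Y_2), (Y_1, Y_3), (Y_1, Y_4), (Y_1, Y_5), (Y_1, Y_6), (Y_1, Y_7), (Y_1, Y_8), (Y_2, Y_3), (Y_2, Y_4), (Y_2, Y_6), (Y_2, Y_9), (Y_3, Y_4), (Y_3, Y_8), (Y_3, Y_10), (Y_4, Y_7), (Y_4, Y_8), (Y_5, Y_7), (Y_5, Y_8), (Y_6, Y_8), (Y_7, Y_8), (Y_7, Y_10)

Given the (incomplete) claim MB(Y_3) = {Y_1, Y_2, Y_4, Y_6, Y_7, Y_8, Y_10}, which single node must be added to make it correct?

Pa(Y_3) = {Y_1, Y_2}.
Children of Y_3: Y_4, Y_8, Y_10.
For each child, the remaining parents (spouses of Y_3):
  Y_4: Y_1, Y_2
  Y_8: Y_1, Y_4, Y_5, Y_6, Y_7
  Y_10: Y_7
MB(Y_3) = {Y_1, Y_2, Y_4, Y_5, Y_6, Y_7, Y_8, Y_10}.
Comparing with the claimed set, Y_5 is missing.

Y_5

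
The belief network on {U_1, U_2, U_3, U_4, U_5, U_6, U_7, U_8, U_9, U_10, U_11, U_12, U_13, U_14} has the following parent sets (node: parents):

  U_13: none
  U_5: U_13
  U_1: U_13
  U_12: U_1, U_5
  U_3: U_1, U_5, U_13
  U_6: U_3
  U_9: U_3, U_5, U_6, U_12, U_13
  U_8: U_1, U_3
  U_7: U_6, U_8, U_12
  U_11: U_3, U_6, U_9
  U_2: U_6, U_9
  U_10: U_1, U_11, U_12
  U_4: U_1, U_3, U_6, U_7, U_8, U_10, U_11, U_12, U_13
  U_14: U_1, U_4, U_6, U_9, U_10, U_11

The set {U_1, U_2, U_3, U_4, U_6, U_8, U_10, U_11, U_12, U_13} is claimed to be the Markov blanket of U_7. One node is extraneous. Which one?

Parents of U_7: U_6, U_8, U_12.
U_7's children: U_4.
Co-parents of U_7 (other parents of its children):
  U_4: U_1, U_3, U_6, U_8, U_10, U_11, U_12, U_13
MB(U_7) = {U_1, U_3, U_4, U_6, U_8, U_10, U_11, U_12, U_13}.
U_2 is neither a parent, child, nor co-parent of U_7, so it does not belong.

U_2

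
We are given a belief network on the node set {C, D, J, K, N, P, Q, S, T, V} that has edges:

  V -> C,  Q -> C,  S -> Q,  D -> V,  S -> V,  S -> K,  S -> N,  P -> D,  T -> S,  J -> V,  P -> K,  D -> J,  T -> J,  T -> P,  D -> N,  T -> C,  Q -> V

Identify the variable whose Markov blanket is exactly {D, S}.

The target node must have every member of {D, S} as a parent, child, or co-parent, and no others.
Parents of N: D, S; children: none; co-parents: none.
These exactly cover the given set, so the node is N.

N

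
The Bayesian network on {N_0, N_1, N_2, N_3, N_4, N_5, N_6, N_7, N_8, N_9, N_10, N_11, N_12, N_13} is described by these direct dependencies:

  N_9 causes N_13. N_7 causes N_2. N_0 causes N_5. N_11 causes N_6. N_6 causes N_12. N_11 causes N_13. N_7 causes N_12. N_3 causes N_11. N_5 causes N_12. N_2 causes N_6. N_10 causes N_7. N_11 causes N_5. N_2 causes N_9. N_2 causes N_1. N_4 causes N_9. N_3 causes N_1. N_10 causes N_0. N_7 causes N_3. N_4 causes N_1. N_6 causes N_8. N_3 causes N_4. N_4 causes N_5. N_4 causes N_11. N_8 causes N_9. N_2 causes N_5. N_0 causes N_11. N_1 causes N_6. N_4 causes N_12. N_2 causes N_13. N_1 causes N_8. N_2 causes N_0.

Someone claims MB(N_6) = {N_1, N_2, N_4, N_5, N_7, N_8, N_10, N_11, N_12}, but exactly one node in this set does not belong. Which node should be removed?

N_10

By definition, MB(N_6) is built from N_6's parents, N_6's children, and the co-parents of N_6.
N_6 has parents N_1, N_2, N_11.
N_6's children: N_8, N_12.
Parents of each child, excluding N_6:
  N_8: N_1
  N_12: N_4, N_5, N_7
MB(N_6) = {N_1, N_2, N_4, N_5, N_7, N_8, N_11, N_12}.
N_10 is neither a parent, child, nor co-parent of N_6, so it does not belong.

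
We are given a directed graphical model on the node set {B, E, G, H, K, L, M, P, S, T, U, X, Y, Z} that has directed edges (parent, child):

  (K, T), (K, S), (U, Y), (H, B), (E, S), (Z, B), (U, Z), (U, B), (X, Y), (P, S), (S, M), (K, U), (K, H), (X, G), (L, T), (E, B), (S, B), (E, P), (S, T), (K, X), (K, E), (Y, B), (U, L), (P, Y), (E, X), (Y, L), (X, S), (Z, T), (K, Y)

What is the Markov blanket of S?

S's children: B, M, T.
Parents of S: E, K, P, X.
Parents of each child, excluding S:
  M: —
  B: E, H, U, Y, Z
  T: K, L, Z
MB(S) = {B, E, H, K, L, M, P, T, U, X, Y, Z}.

{B, E, H, K, L, M, P, T, U, X, Y, Z}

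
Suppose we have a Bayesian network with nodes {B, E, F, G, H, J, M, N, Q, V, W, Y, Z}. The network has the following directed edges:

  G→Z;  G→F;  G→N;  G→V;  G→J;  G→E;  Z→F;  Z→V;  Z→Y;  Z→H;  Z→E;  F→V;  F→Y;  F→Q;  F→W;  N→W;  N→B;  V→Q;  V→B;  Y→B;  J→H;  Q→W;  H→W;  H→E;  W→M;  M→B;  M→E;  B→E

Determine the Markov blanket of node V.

V's children: B, Q.
V has parents F, G, Z.
Other parents of V's children:
  Q: F
  B: M, N, Y
Union: {F, G, Z} ∪ {B, Q} ∪ {F, M, N, Y} = {B, F, G, M, N, Q, Y, Z}.

{B, F, G, M, N, Q, Y, Z}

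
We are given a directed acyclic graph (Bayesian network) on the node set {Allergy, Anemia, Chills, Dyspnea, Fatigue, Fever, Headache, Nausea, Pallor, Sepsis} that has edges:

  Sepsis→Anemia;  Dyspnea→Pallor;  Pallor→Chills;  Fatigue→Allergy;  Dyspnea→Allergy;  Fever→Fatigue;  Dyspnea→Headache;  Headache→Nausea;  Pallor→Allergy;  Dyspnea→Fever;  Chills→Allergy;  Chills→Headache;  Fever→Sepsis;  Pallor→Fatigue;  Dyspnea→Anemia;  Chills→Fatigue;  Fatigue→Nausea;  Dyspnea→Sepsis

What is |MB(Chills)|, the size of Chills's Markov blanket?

The Markov blanket of a node is its parents, its children, and the other parents of its children.
Chills has parent Pallor.
Chills has children Allergy, Fatigue, Headache.
Parents of each child, excluding Chills:
  Headache: Dyspnea
  Fatigue: Fever, Pallor
  Allergy: Dyspnea, Fatigue, Pallor
MB(Chills) = {Allergy, Dyspnea, Fatigue, Fever, Headache, Pallor}, which has 6 nodes.

6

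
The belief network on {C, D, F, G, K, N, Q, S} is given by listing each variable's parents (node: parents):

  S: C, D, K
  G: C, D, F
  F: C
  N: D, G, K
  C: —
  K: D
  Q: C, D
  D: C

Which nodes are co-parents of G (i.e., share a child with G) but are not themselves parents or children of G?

{K}

Children of G: N.
  N: D, K
Excluding nodes already adjacent to G (C, D, F, N), the co-parent-only contribution is {K}.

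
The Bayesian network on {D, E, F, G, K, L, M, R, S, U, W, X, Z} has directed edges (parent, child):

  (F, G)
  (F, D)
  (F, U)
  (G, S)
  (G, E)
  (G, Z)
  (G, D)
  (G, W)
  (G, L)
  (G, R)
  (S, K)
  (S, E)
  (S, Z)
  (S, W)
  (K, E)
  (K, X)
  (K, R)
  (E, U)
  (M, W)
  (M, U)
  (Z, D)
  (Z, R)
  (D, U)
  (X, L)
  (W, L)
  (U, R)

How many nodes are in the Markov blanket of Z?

7

Z's parents: G, S.
Children of Z: D, R.
Other parents of Z's children:
  D's other parents are F, G.
  parents(R) \ {Z} = {G, K, U}.
MB(Z) = {D, F, G, K, R, S, U}, which has 7 nodes.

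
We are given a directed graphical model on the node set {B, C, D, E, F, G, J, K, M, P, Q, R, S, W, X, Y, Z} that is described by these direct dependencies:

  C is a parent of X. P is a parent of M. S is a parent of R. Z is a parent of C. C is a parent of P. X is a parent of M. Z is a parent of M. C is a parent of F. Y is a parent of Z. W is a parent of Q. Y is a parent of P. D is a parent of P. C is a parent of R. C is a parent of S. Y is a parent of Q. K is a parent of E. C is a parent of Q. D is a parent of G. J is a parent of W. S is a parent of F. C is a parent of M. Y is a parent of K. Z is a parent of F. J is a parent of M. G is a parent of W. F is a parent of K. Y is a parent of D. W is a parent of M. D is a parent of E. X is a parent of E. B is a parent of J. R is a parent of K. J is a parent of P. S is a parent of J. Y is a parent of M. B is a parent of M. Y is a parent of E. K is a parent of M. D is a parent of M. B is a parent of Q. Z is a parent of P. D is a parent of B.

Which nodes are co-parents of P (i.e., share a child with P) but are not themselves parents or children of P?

{B, K, W, X}

Children of P: M.
  parents(M) \ {P} = {B, C, D, J, K, W, X, Y, Z}.
Excluding nodes already adjacent to P (C, D, J, M, Y, Z), the co-parent-only contribution is {B, K, W, X}.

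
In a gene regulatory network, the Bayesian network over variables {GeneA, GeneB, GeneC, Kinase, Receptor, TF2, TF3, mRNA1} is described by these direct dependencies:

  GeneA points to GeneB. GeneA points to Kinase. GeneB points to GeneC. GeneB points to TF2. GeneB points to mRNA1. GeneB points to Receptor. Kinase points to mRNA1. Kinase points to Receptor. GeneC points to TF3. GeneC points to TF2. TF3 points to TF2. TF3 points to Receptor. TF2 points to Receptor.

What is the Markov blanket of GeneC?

{GeneB, TF2, TF3}

GeneC has parent GeneB.
Ch(GeneC) = {TF2, TF3}.
Parents of each child, excluding GeneC:
  TF3: no additional parents.
  parents(TF2) \ {GeneC} = {GeneB, TF3}.
Taking the union gives {GeneB, TF2, TF3}.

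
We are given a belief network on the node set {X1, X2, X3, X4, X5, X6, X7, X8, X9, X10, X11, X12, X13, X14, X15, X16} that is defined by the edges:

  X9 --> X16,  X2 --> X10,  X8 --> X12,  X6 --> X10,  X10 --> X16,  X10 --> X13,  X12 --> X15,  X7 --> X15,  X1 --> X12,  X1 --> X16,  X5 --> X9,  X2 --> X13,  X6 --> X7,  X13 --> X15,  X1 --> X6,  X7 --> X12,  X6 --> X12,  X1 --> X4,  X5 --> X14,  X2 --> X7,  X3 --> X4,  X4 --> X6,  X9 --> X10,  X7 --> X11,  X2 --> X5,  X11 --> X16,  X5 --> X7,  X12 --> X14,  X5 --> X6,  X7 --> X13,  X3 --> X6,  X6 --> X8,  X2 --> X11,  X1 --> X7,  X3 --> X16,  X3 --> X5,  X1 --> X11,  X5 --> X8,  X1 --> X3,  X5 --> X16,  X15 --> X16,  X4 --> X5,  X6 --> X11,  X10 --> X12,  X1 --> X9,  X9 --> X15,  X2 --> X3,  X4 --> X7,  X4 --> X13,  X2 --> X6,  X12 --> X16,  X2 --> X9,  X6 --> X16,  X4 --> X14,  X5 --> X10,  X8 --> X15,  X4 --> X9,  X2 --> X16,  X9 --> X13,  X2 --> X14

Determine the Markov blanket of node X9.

Recall MB(v) = parents ∪ children ∪ spouses, where spouses are the other parents of v's children.
X9 has children X10, X13, X15, X16.
X9 has parents X1, X2, X4, X5.
For each child, the remaining parents (spouses of X9):
  X10 also has parents X2, X5, X6.
  X13's other parents are X2, X4, X7, X10.
  X15's other parents are X7, X8, X12, X13.
  X16 also has parents X1, X2, X3, X5, X6, X10, X11, X12, X15.
Union: {X1, X2, X4, X5} ∪ {X10, X13, X15, X16} ∪ {X1, X2, X3, X4, X5, X6, X7, X8, X10, X11, X12, X13, X15} = {X1, X2, X3, X4, X5, X6, X7, X8, X10, X11, X12, X13, X15, X16}.

{X1, X2, X3, X4, X5, X6, X7, X8, X10, X11, X12, X13, X15, X16}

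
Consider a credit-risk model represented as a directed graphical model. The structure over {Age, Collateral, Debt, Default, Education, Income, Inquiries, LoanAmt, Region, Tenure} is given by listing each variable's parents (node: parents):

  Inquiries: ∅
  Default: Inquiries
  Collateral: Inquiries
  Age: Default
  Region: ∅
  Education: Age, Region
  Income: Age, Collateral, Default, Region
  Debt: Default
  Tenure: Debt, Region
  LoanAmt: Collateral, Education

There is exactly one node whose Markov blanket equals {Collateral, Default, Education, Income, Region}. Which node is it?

Age

The target node must have every member of {Collateral, Default, Education, Income, Region} as a parent, child, or co-parent, and no others.
Parents of Age: Default; children: Education, Income; co-parents: Collateral, Default, Region.
These exactly cover the given set, so the node is Age.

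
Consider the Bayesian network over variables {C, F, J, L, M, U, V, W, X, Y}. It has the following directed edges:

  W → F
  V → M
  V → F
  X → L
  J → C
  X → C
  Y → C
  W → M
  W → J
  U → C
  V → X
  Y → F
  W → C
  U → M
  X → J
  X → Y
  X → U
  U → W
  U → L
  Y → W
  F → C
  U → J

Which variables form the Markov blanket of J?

{C, F, U, W, X, Y}

J's parents: U, W, X.
Ch(J) = {C}.
For each child, the remaining parents (spouses of J):
  C also has parents F, U, W, X, Y.
So the Markov blanket of J is {C, F, U, W, X, Y}.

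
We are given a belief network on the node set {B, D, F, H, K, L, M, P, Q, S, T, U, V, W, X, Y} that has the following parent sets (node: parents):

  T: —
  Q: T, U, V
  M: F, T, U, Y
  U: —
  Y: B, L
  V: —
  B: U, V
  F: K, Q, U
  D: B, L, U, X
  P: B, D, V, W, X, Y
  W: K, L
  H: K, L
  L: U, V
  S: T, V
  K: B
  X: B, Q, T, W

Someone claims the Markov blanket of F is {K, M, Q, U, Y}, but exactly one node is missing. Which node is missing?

Recall MB(v) = parents ∪ children ∪ spouses, where spouses are the other parents of v's children.
Pa(F) = {K, Q, U}.
Ch(F) = {M}.
For each child, the remaining parents (spouses of F):
  M also has parents T, U, Y.
MB(F) = {K, M, Q, T, U, Y}.
Comparing with the claimed set, T is missing.

T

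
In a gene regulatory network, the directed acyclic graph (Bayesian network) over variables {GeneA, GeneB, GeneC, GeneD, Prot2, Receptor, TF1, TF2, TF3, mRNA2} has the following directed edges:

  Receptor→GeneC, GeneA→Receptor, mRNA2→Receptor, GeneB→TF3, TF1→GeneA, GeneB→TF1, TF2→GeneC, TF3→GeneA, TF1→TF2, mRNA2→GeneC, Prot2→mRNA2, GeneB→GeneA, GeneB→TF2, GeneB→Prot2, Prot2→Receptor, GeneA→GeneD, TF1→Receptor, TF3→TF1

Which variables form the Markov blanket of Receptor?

Pa(Receptor) = {GeneA, Prot2, TF1, mRNA2}.
Receptor has child GeneC.
Other parents of Receptor's children:
  GeneC also has parents TF2, mRNA2.
So the Markov blanket of Receptor is {GeneA, GeneC, Prot2, TF1, TF2, mRNA2}.

{GeneA, GeneC, Prot2, TF1, TF2, mRNA2}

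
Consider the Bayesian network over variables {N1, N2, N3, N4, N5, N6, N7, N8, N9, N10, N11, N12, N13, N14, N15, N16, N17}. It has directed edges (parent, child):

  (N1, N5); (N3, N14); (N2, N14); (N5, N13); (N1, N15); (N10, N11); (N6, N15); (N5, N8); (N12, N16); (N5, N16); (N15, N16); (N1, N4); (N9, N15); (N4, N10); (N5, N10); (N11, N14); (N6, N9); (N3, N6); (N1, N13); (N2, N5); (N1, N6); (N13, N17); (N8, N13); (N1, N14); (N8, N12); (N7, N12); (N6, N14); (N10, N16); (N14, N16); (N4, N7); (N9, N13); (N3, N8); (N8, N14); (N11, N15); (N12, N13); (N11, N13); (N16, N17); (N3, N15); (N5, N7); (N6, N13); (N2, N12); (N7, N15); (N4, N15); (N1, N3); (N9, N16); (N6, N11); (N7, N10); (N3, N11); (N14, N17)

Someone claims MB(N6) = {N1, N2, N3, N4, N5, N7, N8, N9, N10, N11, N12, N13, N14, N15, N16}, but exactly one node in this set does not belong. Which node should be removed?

Ch(N6) = {N9, N11, N13, N14, N15}.
N6 has parents N1, N3.
For each child, the remaining parents (spouses of N6):
  N9: —
  N11: N3, N10
  N13: N1, N5, N8, N9, N11, N12
  N14: N1, N2, N3, N8, N11
  N15: N1, N3, N4, N7, N9, N11
MB(N6) = {N1, N2, N3, N4, N5, N7, N8, N9, N10, N11, N12, N13, N14, N15}.
N16 is neither a parent, child, nor co-parent of N6, so it does not belong.

N16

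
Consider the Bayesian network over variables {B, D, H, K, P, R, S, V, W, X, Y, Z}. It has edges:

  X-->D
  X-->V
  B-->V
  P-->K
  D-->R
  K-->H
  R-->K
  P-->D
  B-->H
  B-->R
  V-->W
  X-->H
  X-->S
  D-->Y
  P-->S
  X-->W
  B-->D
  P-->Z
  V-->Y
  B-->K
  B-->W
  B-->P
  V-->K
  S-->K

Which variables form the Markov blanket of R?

Recall MB(v) = parents ∪ children ∪ spouses, where spouses are the other parents of v's children.
Parents of R: B, D.
R's children: K.
Other parents of R's children:
  parents(K) \ {R} = {B, P, S, V}.
MB(R) = {B, D, K, P, S, V}.

{B, D, K, P, S, V}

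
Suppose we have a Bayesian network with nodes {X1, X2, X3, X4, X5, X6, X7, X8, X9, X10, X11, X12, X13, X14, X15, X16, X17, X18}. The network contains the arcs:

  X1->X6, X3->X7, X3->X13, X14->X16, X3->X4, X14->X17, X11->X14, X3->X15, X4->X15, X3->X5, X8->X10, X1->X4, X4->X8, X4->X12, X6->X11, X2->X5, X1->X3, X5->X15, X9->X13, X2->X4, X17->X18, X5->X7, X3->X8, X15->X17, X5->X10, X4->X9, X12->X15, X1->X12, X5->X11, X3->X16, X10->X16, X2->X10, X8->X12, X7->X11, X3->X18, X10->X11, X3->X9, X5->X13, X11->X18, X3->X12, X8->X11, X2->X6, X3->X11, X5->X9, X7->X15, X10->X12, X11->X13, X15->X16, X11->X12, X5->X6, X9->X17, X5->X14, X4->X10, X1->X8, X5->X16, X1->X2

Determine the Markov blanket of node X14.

By definition, MB(X14) is built from X14's parents, X14's children, and the co-parents of X14.
Pa(X14) = {X5, X11}.
X14 has children X16, X17.
For each child, the remaining parents (spouses of X14):
  X16's other parents are X3, X5, X10, X15.
  parents(X17) \ {X14} = {X9, X15}.
Union: {X5, X11} ∪ {X16, X17} ∪ {X3, X5, X9, X10, X15} = {X3, X5, X9, X10, X11, X15, X16, X17}.

{X3, X5, X9, X10, X11, X15, X16, X17}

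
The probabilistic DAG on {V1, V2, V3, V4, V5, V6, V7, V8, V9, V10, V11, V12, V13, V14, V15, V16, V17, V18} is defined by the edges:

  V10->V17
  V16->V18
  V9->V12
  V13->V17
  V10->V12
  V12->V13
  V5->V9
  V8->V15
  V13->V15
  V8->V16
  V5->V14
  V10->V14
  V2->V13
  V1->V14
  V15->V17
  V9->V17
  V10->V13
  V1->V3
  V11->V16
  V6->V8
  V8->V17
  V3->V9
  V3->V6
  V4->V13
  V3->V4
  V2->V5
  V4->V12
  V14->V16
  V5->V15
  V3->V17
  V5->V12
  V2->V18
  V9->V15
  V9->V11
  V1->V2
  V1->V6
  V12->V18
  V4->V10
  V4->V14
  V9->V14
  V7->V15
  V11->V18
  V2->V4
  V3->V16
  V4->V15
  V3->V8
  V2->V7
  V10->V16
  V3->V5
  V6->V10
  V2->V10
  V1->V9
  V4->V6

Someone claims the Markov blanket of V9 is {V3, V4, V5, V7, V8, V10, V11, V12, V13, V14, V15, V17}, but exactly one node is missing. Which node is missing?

Ch(V9) = {V11, V12, V14, V15, V17}.
V9's parents: V1, V3, V5.
Other parents of V9's children:
  V11: —
  V12: V4, V5, V10
  V14: V1, V4, V5, V10
  V15: V4, V5, V7, V8, V13
  V17: V3, V8, V10, V13, V15
MB(V9) = {V1, V3, V4, V5, V7, V8, V10, V11, V12, V13, V14, V15, V17}.
Comparing with the claimed set, V1 is missing.

V1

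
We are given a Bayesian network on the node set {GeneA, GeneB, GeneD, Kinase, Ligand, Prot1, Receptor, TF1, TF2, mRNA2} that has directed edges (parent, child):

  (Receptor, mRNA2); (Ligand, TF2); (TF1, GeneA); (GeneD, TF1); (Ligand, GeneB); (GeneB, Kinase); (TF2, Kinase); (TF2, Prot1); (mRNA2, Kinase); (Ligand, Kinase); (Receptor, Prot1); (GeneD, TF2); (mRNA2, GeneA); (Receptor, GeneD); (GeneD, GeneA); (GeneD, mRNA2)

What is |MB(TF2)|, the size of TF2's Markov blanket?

Children of TF2: Kinase, Prot1.
TF2 has parents GeneD, Ligand.
Parents of each child, excluding TF2:
  Prot1's other parent is Receptor.
  Kinase's other parents are GeneB, Ligand, mRNA2.
MB(TF2) = {GeneB, GeneD, Kinase, Ligand, Prot1, Receptor, mRNA2}, which has 7 nodes.

7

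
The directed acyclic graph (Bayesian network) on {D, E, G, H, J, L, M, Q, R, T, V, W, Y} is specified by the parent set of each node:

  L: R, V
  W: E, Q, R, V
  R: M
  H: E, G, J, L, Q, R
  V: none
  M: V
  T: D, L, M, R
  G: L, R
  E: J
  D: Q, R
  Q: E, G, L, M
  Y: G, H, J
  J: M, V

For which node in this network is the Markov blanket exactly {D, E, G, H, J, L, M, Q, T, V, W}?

R

The target node must have every member of {D, E, G, H, J, L, M, Q, T, V, W} as a parent, child, or co-parent, and no others.
Parents of R: M; children: D, G, H, L, T, W; co-parents: D, E, G, J, L, M, Q, V.
These exactly cover the given set, so the node is R.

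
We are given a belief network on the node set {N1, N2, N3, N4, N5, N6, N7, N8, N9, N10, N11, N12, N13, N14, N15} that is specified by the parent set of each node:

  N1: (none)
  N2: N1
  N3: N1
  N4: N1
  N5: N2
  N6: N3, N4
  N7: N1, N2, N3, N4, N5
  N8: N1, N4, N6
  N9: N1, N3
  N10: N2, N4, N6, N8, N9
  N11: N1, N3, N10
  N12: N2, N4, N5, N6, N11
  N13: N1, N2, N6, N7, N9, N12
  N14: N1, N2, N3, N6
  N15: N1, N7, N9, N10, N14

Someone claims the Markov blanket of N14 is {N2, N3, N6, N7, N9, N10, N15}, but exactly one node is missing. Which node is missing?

N1

Parents of N14: N1, N2, N3, N6.
Ch(N14) = {N15}.
Co-parents of N14 (other parents of its children):
  parents(N15) \ {N14} = {N1, N7, N9, N10}.
MB(N14) = {N1, N2, N3, N6, N7, N9, N10, N15}.
Comparing with the claimed set, N1 is missing.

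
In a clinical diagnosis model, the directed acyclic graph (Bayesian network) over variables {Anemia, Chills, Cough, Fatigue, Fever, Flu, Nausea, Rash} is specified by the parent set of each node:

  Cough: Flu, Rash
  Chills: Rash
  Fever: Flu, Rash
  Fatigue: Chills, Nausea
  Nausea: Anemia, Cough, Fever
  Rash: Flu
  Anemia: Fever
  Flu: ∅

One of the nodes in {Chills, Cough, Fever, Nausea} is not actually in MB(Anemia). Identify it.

Chills

Anemia has child Nausea.
Pa(Anemia) = {Fever}.
For each child, the remaining parents (spouses of Anemia):
  Nausea: Cough, Fever
MB(Anemia) = {Cough, Fever, Nausea}.
Chills is neither a parent, child, nor co-parent of Anemia, so it does not belong.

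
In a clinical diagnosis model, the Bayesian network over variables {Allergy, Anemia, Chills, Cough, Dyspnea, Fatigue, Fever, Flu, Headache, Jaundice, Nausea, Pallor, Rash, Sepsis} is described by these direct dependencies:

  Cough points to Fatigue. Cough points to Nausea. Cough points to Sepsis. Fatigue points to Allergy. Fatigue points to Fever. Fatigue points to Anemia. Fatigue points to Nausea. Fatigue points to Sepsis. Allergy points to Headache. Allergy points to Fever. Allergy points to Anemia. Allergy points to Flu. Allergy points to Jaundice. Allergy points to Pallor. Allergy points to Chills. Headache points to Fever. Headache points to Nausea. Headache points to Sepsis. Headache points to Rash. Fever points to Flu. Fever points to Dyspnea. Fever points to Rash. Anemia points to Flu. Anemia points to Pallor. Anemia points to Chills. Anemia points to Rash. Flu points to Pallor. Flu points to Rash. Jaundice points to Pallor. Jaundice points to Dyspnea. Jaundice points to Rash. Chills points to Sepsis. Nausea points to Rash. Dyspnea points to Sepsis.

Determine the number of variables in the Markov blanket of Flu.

8

The Markov blanket of a node is its parents, its children, and the other parents of its children.
Flu has children Pallor, Rash.
Parents of Flu: Allergy, Anemia, Fever.
For each child, the remaining parents (spouses of Flu):
  Pallor: Allergy, Anemia, Jaundice
  Rash: Anemia, Fever, Headache, Jaundice, Nausea
MB(Flu) = {Allergy, Anemia, Fever, Headache, Jaundice, Nausea, Pallor, Rash}, which has 8 nodes.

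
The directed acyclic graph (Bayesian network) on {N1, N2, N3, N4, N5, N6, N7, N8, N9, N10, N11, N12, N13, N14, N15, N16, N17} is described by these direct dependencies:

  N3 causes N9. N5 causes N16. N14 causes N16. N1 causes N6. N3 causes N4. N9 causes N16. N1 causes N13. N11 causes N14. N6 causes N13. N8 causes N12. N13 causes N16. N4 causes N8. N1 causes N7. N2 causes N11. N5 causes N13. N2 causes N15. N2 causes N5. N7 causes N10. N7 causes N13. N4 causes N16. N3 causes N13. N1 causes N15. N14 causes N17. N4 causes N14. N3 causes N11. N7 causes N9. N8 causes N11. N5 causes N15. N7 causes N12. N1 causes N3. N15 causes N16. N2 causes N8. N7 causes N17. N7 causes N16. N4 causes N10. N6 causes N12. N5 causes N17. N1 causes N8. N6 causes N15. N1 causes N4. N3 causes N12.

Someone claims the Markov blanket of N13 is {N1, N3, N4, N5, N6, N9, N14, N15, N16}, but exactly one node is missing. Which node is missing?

N7

Recall MB(v) = parents ∪ children ∪ spouses, where spouses are the other parents of v's children.
Ch(N13) = {N16}.
N13 has parents N1, N3, N5, N6, N7.
Parents of each child, excluding N13:
  N16 also has parents N4, N5, N7, N9, N14, N15.
MB(N13) = {N1, N3, N4, N5, N6, N7, N9, N14, N15, N16}.
Comparing with the claimed set, N7 is missing.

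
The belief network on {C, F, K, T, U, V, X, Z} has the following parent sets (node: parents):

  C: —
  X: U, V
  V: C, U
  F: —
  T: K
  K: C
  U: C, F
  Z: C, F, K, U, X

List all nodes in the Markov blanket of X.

{C, F, K, U, V, Z}

X's parents: U, V.
Ch(X) = {Z}.
Other parents of X's children:
  Z: C, F, K, U
MB(X) = {C, F, K, U, V, Z}.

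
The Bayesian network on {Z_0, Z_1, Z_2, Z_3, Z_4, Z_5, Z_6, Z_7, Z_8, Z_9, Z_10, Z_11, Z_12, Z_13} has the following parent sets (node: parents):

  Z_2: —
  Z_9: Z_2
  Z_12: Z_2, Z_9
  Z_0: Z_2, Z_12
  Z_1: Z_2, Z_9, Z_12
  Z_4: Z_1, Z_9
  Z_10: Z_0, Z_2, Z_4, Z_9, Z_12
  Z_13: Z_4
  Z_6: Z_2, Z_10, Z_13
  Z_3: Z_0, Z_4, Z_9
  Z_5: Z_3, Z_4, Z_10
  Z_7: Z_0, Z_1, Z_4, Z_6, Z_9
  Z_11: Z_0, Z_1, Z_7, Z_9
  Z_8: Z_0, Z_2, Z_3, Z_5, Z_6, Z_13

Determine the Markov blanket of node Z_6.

{Z_0, Z_1, Z_2, Z_3, Z_4, Z_5, Z_7, Z_8, Z_9, Z_10, Z_13}

The Markov blanket of a node is its parents, its children, and the other parents of its children.
Parents of Z_6: Z_2, Z_10, Z_13.
Z_6 has children Z_7, Z_8.
Co-parents of Z_6 (other parents of its children):
  parents(Z_7) \ {Z_6} = {Z_0, Z_1, Z_4, Z_9}.
  Z_8's other parents are Z_0, Z_2, Z_3, Z_5, Z_13.
Union: {Z_2, Z_10, Z_13} ∪ {Z_7, Z_8} ∪ {Z_0, Z_1, Z_2, Z_3, Z_4, Z_5, Z_9, Z_13} = {Z_0, Z_1, Z_2, Z_3, Z_4, Z_5, Z_7, Z_8, Z_9, Z_10, Z_13}.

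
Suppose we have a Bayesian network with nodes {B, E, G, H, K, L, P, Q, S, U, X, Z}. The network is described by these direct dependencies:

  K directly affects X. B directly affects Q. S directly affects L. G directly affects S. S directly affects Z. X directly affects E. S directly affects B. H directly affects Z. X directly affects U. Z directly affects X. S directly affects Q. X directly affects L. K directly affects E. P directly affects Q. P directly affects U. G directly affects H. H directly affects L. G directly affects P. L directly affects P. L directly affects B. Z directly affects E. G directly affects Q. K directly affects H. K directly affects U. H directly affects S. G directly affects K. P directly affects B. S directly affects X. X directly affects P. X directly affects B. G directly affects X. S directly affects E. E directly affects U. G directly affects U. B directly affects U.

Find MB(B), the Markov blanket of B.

A node's Markov blanket = Pa ∪ Ch ∪ (parents of Ch other than the node itself).
B has parents L, P, S, X.
Ch(B) = {Q, U}.
Parents of each child, excluding B:
  U's other parents are E, G, K, P, X.
  parents(Q) \ {B} = {G, P, S}.
Union: {L, P, S, X} ∪ {Q, U} ∪ {E, G, K, P, S, X} = {E, G, K, L, P, Q, S, U, X}.

{E, G, K, L, P, Q, S, U, X}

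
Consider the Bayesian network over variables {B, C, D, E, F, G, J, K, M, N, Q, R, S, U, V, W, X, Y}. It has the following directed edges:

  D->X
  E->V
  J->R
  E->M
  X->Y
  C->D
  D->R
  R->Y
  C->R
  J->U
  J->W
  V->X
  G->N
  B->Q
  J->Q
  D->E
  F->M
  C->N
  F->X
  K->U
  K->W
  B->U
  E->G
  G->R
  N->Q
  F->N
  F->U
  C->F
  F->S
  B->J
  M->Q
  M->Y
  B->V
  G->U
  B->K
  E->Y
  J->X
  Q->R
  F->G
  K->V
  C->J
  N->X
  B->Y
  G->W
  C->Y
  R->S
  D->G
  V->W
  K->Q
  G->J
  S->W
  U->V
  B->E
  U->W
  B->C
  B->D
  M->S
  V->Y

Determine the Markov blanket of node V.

{B, C, D, E, F, G, J, K, M, N, R, S, U, W, X, Y}

Recall MB(v) = parents ∪ children ∪ spouses, where spouses are the other parents of v's children.
Parents of V: B, E, K, U.
V has children W, X, Y.
Other parents of V's children:
  W: G, J, K, S, U
  X: D, F, J, N
  Y: B, C, E, M, R, X
Union: {B, E, K, U} ∪ {W, X, Y} ∪ {B, C, D, E, F, G, J, K, M, N, R, S, U, X} = {B, C, D, E, F, G, J, K, M, N, R, S, U, W, X, Y}.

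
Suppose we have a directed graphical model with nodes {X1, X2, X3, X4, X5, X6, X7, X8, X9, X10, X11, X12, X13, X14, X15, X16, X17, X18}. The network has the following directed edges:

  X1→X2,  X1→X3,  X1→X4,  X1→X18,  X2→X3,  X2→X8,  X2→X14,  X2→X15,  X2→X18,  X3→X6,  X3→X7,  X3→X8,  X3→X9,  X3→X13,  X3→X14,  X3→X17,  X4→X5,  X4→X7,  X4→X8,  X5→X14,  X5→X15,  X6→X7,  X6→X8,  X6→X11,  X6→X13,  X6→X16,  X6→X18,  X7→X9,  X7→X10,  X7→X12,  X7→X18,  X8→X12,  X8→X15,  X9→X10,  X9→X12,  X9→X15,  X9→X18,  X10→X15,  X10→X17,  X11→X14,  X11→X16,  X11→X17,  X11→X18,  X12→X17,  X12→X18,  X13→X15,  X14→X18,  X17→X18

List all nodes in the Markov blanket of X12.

{X1, X2, X3, X6, X7, X8, X9, X10, X11, X14, X17, X18}

Pa(X12) = {X7, X8, X9}.
X12 has children X17, X18.
Parents of each child, excluding X12:
  X17 also has parents X3, X10, X11.
  X18's other parents are X1, X2, X6, X7, X9, X11, X14, X17.
So the Markov blanket of X12 is {X1, X2, X3, X6, X7, X8, X9, X10, X11, X14, X17, X18}.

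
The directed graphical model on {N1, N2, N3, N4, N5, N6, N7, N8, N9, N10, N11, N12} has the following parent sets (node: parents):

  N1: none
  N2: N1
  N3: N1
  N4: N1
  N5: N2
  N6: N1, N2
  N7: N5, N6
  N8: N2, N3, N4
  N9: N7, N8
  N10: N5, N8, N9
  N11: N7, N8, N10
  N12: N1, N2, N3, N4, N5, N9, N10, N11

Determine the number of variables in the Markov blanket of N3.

By definition, MB(N3) is built from N3's parents, N3's children, and the co-parents of N3.
N3 has parent N1.
N3 has children N8, N12.
For each child, the remaining parents (spouses of N3):
  N8 also has parents N2, N4.
  N12's other parents are N1, N2, N4, N5, N9, N10, N11.
MB(N3) = {N1, N2, N4, N5, N8, N9, N10, N11, N12}, which has 9 nodes.

9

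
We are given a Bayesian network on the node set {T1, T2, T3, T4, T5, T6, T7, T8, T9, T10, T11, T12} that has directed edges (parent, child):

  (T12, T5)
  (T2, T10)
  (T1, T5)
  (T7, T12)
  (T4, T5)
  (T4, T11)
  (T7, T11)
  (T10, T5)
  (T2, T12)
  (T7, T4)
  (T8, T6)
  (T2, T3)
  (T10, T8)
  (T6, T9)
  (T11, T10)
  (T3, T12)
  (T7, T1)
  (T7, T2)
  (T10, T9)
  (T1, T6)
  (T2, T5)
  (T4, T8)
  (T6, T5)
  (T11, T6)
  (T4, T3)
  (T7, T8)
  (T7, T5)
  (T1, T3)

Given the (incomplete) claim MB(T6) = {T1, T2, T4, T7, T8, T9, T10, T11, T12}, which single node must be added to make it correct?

Recall MB(v) = parents ∪ children ∪ spouses, where spouses are the other parents of v's children.
T6's parents: T1, T8, T11.
Children of T6: T5, T9.
Parents of each child, excluding T6:
  T9 also has parent T10.
  T5 also has parents T1, T2, T4, T7, T10, T12.
MB(T6) = {T1, T2, T4, T5, T7, T8, T9, T10, T11, T12}.
Comparing with the claimed set, T5 is missing.

T5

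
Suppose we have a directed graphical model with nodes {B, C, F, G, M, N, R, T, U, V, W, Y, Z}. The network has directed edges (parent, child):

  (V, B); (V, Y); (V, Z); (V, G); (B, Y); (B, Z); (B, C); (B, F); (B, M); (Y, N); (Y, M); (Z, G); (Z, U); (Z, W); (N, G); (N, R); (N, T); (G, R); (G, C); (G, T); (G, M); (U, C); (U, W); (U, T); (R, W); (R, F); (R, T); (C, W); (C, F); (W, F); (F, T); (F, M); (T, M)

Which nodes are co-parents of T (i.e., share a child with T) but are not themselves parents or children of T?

Children of T: M.
  M's other parents are B, F, G, Y.
Excluding nodes already adjacent to T (F, G, M, N, R, U), the co-parent-only contribution is {B, Y}.

{B, Y}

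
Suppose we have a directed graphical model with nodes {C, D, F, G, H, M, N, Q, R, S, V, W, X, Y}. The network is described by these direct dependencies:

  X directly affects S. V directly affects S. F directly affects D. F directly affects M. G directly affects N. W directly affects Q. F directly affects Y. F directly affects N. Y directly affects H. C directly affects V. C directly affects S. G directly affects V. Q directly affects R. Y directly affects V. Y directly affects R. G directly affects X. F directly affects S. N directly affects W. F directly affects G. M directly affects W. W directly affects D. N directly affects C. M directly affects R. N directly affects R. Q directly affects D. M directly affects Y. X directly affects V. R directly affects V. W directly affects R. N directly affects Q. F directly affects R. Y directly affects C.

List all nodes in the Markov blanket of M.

M has parent F.
Ch(M) = {R, W, Y}.
Co-parents of M (other parents of its children):
  W's other parent is N.
  Y also has parent F.
  R's other parents are F, N, Q, W, Y.
So the Markov blanket of M is {F, N, Q, R, W, Y}.

{F, N, Q, R, W, Y}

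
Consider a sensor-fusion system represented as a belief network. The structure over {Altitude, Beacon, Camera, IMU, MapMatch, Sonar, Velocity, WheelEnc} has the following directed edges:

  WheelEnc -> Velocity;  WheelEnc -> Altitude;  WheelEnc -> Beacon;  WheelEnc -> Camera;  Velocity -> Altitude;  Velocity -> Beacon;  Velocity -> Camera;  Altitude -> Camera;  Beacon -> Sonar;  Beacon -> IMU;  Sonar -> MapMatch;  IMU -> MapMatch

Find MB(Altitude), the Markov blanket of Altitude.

{Camera, Velocity, WheelEnc}

Ch(Altitude) = {Camera}.
Pa(Altitude) = {Velocity, WheelEnc}.
Co-parents of Altitude (other parents of its children):
  parents(Camera) \ {Altitude} = {Velocity, WheelEnc}.
So the Markov blanket of Altitude is {Camera, Velocity, WheelEnc}.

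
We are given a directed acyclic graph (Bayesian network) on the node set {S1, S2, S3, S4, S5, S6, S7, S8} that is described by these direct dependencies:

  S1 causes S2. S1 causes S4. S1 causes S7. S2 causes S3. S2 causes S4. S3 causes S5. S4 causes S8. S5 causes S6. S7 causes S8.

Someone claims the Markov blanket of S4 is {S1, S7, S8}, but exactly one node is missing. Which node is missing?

S2

A node's Markov blanket = Pa ∪ Ch ∪ (parents of Ch other than the node itself).
Parents of S4: S1, S2.
Children of S4: S8.
Parents of each child, excluding S4:
  parents(S8) \ {S4} = {S7}.
MB(S4) = {S1, S2, S7, S8}.
Comparing with the claimed set, S2 is missing.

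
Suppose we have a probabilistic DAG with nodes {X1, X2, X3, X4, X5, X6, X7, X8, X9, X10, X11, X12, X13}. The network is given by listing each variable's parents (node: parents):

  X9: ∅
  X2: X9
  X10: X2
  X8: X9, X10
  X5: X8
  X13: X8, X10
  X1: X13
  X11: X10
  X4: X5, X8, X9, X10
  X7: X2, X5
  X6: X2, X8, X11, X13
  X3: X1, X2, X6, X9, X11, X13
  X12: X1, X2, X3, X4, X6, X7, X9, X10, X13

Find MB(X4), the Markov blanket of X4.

Recall MB(v) = parents ∪ children ∪ spouses, where spouses are the other parents of v's children.
Ch(X4) = {X12}.
Pa(X4) = {X5, X8, X9, X10}.
Other parents of X4's children:
  X12: X1, X2, X3, X6, X7, X9, X10, X13
MB(X4) = {X1, X2, X3, X5, X6, X7, X8, X9, X10, X12, X13}.

{X1, X2, X3, X5, X6, X7, X8, X9, X10, X12, X13}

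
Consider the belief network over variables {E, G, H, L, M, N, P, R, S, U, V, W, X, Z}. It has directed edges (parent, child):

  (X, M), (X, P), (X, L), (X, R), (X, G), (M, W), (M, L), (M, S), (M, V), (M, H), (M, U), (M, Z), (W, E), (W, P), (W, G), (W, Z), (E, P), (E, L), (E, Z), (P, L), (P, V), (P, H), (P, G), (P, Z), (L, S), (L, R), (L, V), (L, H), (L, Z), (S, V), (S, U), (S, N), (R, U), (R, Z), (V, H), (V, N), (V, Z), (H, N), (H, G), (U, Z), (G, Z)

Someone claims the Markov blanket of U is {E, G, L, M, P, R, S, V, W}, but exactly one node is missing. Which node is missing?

The Markov blanket of a node is its parents, its children, and the other parents of its children.
U's parents: M, R, S.
Ch(U) = {Z}.
Co-parents of U (other parents of its children):
  Z also has parents E, G, L, M, P, R, V, W.
MB(U) = {E, G, L, M, P, R, S, V, W, Z}.
Comparing with the claimed set, Z is missing.

Z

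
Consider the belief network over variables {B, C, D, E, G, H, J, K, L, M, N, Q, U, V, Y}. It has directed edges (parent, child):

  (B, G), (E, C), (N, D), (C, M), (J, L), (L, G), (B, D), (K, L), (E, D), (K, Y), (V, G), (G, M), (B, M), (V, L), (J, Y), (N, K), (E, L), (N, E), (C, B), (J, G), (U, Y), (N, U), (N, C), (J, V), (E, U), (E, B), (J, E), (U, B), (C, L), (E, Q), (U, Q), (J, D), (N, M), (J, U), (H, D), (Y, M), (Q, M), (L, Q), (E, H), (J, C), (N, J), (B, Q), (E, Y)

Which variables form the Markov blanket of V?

{B, C, E, G, J, K, L}

A node's Markov blanket = Pa ∪ Ch ∪ (parents of Ch other than the node itself).
Ch(V) = {G, L}.
V has parent J.
Other parents of V's children:
  parents(L) \ {V} = {C, E, J, K}.
  G also has parents B, J, L.
Union: {J} ∪ {G, L} ∪ {B, C, E, J, K, L} = {B, C, E, G, J, K, L}.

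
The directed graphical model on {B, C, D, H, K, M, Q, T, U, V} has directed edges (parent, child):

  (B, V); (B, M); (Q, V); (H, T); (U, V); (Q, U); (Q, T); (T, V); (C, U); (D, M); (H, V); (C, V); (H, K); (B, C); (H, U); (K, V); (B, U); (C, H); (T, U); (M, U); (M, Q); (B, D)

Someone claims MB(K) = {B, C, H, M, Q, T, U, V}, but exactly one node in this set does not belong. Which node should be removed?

K has parent H.
K has child V.
For each child, the remaining parents (spouses of K):
  V also has parents B, C, H, Q, T, U.
MB(K) = {B, C, H, Q, T, U, V}.
M is neither a parent, child, nor co-parent of K, so it does not belong.

M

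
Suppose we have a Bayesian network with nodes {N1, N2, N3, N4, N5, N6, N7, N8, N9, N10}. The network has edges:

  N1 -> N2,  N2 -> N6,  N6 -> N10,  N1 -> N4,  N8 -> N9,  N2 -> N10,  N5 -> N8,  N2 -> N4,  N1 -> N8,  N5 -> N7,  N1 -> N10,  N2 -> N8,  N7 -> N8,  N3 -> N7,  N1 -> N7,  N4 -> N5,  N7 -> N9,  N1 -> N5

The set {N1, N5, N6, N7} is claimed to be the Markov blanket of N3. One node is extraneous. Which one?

N6

A node's Markov blanket = Pa ∪ Ch ∪ (parents of Ch other than the node itself).
Parents of N3: none.
Children of N3: N7.
Other parents of N3's children:
  parents(N7) \ {N3} = {N1, N5}.
MB(N3) = {N1, N5, N7}.
N6 is neither a parent, child, nor co-parent of N3, so it does not belong.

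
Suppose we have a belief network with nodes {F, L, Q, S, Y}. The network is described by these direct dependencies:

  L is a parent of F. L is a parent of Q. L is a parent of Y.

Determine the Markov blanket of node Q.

{L}

Recall MB(v) = parents ∪ children ∪ spouses, where spouses are the other parents of v's children.
Q's parents: L.
Q's children: none.
Q has no children, so there are no co-parents.
MB(Q) = {L}.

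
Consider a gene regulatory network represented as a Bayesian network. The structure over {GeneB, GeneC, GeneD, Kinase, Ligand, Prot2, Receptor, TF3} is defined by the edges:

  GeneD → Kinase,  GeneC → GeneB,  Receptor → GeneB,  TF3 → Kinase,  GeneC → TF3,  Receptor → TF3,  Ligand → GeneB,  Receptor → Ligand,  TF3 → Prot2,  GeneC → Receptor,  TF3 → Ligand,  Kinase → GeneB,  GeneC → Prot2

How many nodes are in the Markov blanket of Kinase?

6

Kinase has child GeneB.
Kinase has parents GeneD, TF3.
Other parents of Kinase's children:
  parents(GeneB) \ {Kinase} = {GeneC, Ligand, Receptor}.
MB(Kinase) = {GeneB, GeneC, GeneD, Ligand, Receptor, TF3}, which has 6 nodes.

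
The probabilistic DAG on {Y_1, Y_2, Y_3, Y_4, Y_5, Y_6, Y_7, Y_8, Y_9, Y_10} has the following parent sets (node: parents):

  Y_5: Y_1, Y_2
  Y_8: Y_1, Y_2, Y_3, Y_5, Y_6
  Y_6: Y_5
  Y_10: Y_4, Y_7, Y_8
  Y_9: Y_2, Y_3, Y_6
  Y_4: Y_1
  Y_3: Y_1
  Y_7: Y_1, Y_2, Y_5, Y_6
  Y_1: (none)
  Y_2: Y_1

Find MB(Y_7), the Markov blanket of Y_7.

Y_7 has parents Y_1, Y_2, Y_5, Y_6.
Y_7's children: Y_10.
Parents of each child, excluding Y_7:
  parents(Y_10) \ {Y_7} = {Y_4, Y_8}.
Taking the union gives {Y_1, Y_2, Y_4, Y_5, Y_6, Y_8, Y_10}.

{Y_1, Y_2, Y_4, Y_5, Y_6, Y_8, Y_10}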